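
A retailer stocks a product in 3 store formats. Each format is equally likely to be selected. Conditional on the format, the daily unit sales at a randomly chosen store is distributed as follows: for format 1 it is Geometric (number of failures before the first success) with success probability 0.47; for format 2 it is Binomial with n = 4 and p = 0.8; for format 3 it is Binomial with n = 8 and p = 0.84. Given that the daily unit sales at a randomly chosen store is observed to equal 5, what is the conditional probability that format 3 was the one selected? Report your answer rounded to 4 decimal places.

Likelihoods P(X=5 | ·): 1: 0.0196552; 2: 0; 3: 0.0959278.
Posterior ∝ prior × likelihood. Numerator for 3: 0.333333·0.0959278 = 0.0319759.
Normalizing constant: 0.333333·0.0196552 + 0.333333·0 + 0.333333·0.0959278 = 0.0385277.
P(3 | observation) = 0.0319759 / 0.0385277 = 0.829947.

0.8299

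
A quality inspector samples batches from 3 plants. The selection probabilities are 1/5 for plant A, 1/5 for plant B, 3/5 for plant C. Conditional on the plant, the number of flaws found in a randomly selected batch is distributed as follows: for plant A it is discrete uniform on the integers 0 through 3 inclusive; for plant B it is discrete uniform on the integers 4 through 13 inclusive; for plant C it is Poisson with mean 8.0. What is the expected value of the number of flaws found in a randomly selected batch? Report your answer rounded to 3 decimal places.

Component means — A: 1.5; B: 8.5; C: 8.
E[X] = 0.2·1.5 + 0.2·8.5 + 0.6·8 = 6.8.

6.800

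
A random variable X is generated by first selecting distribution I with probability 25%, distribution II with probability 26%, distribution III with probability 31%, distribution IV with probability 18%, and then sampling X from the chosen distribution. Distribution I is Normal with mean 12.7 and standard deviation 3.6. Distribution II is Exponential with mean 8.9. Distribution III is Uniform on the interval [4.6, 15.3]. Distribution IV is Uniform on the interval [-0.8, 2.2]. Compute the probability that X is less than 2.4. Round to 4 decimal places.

0.2420

Conditional on each component, P(X < 2.4): I: 0.0021108; II: 0.236363; III: 0; IV: 1.
By total probability, P(X < 2.4) = 0.25·0.0021108 + 0.26·0.236363 + 0.31·0 + 0.18·1 = 0.241982.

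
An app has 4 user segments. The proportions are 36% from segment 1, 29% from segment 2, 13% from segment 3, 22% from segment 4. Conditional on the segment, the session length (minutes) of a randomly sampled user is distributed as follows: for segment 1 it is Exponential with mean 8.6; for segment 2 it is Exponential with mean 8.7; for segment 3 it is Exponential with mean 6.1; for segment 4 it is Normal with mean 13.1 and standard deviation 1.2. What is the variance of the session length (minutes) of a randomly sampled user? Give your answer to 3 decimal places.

Per component, 1: μ=8.6, E[X²]=147.92; 2: μ=8.7, E[X²]=151.38; 3: μ=6.1, E[X²]=74.42; 4: μ=13.1, E[X²]=173.05.
E[X] = 0.36·8.6 + 0.29·8.7 + 0.13·6.1 + 0.22·13.1 = 9.294.
E[X²] = 0.36·147.92 + 0.29·151.38 + 0.13·74.42 + 0.22·173.05 = 144.897.
Var(X) = E[X²] − (E[X])² = 144.897 − 86.3784 = 58.5186.

58.519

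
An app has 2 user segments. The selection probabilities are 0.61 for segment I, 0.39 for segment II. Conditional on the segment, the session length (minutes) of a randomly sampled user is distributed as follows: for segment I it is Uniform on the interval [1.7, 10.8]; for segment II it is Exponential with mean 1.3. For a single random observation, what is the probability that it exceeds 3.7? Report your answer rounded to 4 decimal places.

0.4986

Conditional on each segment, P(X > 3.7): I: 0.78022; II: 0.0580672.
By total probability, P(X > 3.7) = 0.61·0.78022 + 0.39·0.0580672 = 0.49858.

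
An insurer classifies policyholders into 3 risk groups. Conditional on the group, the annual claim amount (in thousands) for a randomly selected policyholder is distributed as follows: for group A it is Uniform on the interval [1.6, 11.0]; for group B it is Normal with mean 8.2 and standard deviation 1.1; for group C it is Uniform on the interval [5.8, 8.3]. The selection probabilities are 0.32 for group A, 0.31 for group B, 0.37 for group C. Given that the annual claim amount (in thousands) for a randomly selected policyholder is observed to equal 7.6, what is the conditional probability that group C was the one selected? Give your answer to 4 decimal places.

0.5306

Likelihoods f(7.6 | ·): A: 0.106383; B: 0.312544; C: 0.4.
Posterior ∝ prior × likelihood. Numerator for C: 0.37·0.4 = 0.148.
Normalizing constant: 0.32·0.106383 + 0.31·0.312544 + 0.37·0.4 = 0.278931.
P(C | observation) = 0.148 / 0.278931 = 0.530597.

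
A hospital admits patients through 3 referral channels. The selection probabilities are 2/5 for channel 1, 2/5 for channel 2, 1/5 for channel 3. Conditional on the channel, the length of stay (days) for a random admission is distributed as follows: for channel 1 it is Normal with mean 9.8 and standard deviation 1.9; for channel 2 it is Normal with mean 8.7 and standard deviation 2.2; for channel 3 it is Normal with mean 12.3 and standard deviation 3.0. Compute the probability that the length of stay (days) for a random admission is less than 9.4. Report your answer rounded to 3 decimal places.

Conditional on each channel, P(X < 9.4): 1: 0.416628; 2: 0.624826; 3: 0.166855.
By total probability, P(X < 9.4) = 0.4·0.416628 + 0.4·0.624826 + 0.2·0.166855 = 0.449953.

0.450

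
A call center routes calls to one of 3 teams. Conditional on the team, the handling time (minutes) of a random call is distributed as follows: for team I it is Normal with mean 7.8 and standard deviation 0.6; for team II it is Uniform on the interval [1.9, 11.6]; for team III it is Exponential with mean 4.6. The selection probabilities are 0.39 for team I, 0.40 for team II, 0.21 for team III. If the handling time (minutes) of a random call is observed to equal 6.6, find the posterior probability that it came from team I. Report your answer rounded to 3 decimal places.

Likelihoods f(6.6 | ·): I: 0.0899849; II: 0.103093; III: 0.0517755.
Posterior ∝ prior × likelihood. Numerator for I: 0.39·0.0899849 = 0.0350941.
Normalizing constant: 0.39·0.0899849 + 0.4·0.103093 + 0.21·0.0517755 = 0.0872041.
P(I | observation) = 0.0350941 / 0.0872041 = 0.402437.

0.402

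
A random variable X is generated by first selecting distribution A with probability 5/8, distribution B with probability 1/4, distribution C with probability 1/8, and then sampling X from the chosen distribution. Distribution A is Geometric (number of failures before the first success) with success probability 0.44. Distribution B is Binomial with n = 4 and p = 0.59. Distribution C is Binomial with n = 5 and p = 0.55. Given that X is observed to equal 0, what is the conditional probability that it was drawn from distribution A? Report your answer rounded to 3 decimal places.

Likelihoods P(X=0 | ·): A: 0.44; B: 0.0282576; C: 0.0184528.
Posterior ∝ prior × likelihood. Numerator for A: 0.625·0.44 = 0.275.
Normalizing constant: 0.625·0.44 + 0.25·0.0282576 + 0.125·0.0184528 = 0.284371.
P(A | observation) = 0.275 / 0.284371 = 0.967047.

0.967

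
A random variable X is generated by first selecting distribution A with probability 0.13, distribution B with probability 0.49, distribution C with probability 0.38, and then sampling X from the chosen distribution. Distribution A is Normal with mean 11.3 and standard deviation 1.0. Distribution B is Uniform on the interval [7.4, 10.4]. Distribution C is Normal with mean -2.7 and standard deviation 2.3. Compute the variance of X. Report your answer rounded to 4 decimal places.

37.6121

Per component, A: μ=11.3, E[X²]=128.69; B: μ=8.9, E[X²]=79.96; C: μ=-2.7, E[X²]=12.58.
E[X] = 0.13·11.3 + 0.49·8.9 + 0.38·-2.7 = 4.804.
E[X²] = 0.13·128.69 + 0.49·79.96 + 0.38·12.58 = 60.6905.
Var(X) = E[X²] − (E[X])² = 60.6905 − 23.0784 = 37.6121.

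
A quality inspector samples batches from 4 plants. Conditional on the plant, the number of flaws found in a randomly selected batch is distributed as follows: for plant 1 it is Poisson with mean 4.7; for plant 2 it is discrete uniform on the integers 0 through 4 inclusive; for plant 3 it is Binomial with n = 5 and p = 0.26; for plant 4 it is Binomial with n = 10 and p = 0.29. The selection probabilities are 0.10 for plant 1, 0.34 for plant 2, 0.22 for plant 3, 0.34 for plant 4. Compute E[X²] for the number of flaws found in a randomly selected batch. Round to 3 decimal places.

For each component E[X²] = Var + (mean)², giving 1: 26.79; 2: 6; 3: 2.652; 4: 10.469.
Overall E[X²] = 0.1·26.79 + 0.34·6 + 0.22·2.652 + 0.34·10.469 = 8.8619.

8.862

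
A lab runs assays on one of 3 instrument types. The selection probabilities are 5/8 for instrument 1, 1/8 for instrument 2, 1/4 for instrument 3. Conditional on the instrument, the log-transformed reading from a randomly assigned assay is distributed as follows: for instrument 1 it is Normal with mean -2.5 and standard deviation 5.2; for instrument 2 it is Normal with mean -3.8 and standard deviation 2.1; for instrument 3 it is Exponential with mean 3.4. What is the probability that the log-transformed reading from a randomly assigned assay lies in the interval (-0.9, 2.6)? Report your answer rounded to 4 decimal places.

0.2788

Conditional on each instrument, P(-0.9 < X < 2.6): 1: 0.215805; 2: 0.0824935; 3: 0.534529.
By total probability, P(-0.9 < X < 2.6) = 0.625·0.215805 + 0.125·0.0824935 + 0.25·0.534529 = 0.278822.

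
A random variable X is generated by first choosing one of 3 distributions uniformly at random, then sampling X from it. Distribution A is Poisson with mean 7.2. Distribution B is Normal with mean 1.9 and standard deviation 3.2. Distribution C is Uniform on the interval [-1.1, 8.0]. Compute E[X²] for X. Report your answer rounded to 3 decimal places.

30.564

For each component E[X²] = Var + (mean)², giving A: 59.04; B: 13.85; C: 18.8033.
Overall E[X²] = 0.333333·59.04 + 0.333333·13.85 + 0.333333·18.8033 = 30.5644.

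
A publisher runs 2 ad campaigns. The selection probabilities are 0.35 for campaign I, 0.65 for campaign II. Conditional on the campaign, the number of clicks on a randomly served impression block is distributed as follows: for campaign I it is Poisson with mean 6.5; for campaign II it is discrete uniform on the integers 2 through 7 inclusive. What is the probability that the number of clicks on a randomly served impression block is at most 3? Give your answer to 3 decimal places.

0.256

Conditional on each campaign, P(X ≤ 3): I: 0.11185; II: 0.333333.
By total probability, P(X ≤ 3) = 0.35·0.11185 + 0.65·0.333333 = 0.255814.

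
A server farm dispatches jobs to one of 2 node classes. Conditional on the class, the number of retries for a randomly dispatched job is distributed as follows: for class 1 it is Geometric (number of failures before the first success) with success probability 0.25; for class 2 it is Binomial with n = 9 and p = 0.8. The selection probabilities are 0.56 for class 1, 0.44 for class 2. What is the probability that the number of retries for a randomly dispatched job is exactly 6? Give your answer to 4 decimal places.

Conditional on each class, P(X = 6): 1: 0.0444946; 2: 0.176161.
By total probability, P(X = 6) = 0.56·0.0444946 + 0.44·0.176161 = 0.102428.

0.1024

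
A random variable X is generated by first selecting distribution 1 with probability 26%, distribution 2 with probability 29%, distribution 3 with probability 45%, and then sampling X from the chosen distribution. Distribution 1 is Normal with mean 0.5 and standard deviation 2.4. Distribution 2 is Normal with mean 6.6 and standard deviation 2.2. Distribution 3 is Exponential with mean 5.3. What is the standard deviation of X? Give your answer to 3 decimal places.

4.611

Per component, 1: μ=0.5, E[X²]=6.01; 2: μ=6.6, E[X²]=48.4; 3: μ=5.3, E[X²]=56.18.
E[X] = 0.26·0.5 + 0.29·6.6 + 0.45·5.3 = 4.429.
E[X²] = 0.26·6.01 + 0.29·48.4 + 0.45·56.18 = 40.8796.
Var(X) = E[X²] − (E[X])² = 40.8796 − 19.616 = 21.2636.
SD(X) = √21.2636 = 4.61124.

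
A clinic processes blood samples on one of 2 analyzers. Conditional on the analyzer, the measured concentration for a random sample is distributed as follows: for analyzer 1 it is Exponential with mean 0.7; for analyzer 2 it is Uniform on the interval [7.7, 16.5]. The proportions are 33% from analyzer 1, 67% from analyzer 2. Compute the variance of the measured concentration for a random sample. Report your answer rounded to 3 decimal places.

33.220

Per component, 1: μ=0.7, E[X²]=0.98; 2: μ=12.1, E[X²]=152.863.
E[X] = 0.33·0.7 + 0.67·12.1 = 8.338.
E[X²] = 0.33·0.98 + 0.67·152.863 = 102.742.
Var(X) = E[X²] − (E[X])² = 102.742 − 69.5222 = 33.2196.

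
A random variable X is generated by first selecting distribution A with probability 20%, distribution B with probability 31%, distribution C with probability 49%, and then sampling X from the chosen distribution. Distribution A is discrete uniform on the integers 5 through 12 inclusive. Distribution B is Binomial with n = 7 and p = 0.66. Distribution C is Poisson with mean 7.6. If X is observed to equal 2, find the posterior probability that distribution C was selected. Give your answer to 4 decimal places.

Likelihoods P(X=2 | ·): A: 0; B: 0.0415625; C: 0.014453.
Posterior ∝ prior × likelihood. Numerator for C: 0.49·0.014453 = 0.00708199.
Normalizing constant: 0.2·0 + 0.31·0.0415625 + 0.49·0.014453 = 0.0199664.
P(C | observation) = 0.00708199 / 0.0199664 = 0.354696.

0.3547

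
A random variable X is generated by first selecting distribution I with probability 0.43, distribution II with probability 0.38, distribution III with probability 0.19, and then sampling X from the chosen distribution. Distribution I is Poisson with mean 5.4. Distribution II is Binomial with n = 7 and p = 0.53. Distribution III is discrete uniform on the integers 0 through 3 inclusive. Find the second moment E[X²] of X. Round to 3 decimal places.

For each component E[X²] = Var + (mean)², giving I: 34.56; II: 15.5078; III: 3.5.
Overall E[X²] = 0.43·34.56 + 0.38·15.5078 + 0.19·3.5 = 21.4188.

21.419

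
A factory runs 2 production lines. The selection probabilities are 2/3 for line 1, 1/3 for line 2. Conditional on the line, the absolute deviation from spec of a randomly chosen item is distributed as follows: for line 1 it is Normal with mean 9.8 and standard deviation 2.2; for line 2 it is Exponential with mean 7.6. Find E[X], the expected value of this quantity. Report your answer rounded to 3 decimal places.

9.067

Component means — 1: 9.8; 2: 7.6.
E[X] = 0.666667·9.8 + 0.333333·7.6 = 9.06667.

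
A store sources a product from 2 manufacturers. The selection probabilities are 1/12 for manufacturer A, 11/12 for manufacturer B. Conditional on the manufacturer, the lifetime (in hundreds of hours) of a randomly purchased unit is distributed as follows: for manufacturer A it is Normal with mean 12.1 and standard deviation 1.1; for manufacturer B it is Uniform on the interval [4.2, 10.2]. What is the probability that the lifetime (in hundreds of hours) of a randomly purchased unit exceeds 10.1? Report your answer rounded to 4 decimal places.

0.0957

Conditional on each manufacturer, P(X > 10.1): A: 0.965482; B: 0.0166667.
By total probability, P(X > 10.1) = 0.0833333·0.965482 + 0.916667·0.0166667 = 0.0957346.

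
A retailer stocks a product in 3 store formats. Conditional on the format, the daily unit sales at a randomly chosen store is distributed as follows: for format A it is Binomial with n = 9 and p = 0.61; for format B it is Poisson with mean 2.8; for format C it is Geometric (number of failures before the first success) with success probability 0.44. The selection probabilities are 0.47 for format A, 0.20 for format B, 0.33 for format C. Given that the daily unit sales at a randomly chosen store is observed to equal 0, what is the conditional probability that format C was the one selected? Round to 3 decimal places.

Likelihoods P(X=0 | ·): A: 0.000208728; B: 0.0608101; C: 0.44.
Posterior ∝ prior × likelihood. Numerator for C: 0.33·0.44 = 0.1452.
Normalizing constant: 0.47·0.000208728 + 0.2·0.0608101 + 0.33·0.44 = 0.15746.
P(C | observation) = 0.1452 / 0.15746 = 0.922138.

0.922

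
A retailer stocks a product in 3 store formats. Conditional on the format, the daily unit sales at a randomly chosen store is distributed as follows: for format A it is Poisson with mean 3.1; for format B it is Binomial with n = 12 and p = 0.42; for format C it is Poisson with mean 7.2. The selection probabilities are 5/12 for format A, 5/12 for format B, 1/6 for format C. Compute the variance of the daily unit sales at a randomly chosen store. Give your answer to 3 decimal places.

Per component, A: μ=3.1, E[X²]=12.71; B: μ=5.04, E[X²]=28.3248; C: μ=7.2, E[X²]=59.04.
E[X] = 0.416667·3.1 + 0.416667·5.04 + 0.166667·7.2 = 4.59167.
E[X²] = 0.416667·12.71 + 0.416667·28.3248 + 0.166667·59.04 = 26.9378.
Var(X) = E[X²] − (E[X])² = 26.9378 − 21.0834 = 5.85443.

5.854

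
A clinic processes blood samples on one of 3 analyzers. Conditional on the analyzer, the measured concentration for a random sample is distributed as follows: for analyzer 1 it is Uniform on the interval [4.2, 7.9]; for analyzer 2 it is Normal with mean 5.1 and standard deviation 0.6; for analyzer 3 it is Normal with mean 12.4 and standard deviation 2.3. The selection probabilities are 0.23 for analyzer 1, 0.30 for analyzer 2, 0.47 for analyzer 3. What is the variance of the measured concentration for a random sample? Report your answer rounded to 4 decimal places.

Per component, 1: μ=6.05, E[X²]=37.7433; 2: μ=5.1, E[X²]=26.37; 3: μ=12.4, E[X²]=159.05.
E[X] = 0.23·6.05 + 0.3·5.1 + 0.47·12.4 = 8.7495.
E[X²] = 0.23·37.7433 + 0.3·26.37 + 0.47·159.05 = 91.3455.
Var(X) = E[X²] − (E[X])² = 91.3455 − 76.5538 = 14.7917.

14.7917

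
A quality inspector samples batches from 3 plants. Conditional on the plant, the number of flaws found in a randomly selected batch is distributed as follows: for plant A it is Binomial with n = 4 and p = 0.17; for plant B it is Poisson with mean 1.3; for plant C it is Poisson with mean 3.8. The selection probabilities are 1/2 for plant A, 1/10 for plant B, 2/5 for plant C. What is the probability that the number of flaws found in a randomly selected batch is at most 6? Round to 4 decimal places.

Conditional on each plant, P(X ≤ 6): A: 1; B: 0.999596; C: 0.909108.
By total probability, P(X ≤ 6) = 0.5·1 + 0.1·0.999596 + 0.4·0.909108 = 0.963603.

0.9636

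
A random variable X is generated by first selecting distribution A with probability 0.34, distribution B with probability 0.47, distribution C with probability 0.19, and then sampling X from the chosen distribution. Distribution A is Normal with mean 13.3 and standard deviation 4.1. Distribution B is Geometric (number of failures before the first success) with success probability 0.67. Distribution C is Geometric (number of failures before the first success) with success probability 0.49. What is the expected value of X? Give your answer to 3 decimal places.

4.951

Component means — A: 13.3; B: 0.492537; C: 1.04082.
E[X] = 0.34·13.3 + 0.47·0.492537 + 0.19·1.04082 = 4.95125.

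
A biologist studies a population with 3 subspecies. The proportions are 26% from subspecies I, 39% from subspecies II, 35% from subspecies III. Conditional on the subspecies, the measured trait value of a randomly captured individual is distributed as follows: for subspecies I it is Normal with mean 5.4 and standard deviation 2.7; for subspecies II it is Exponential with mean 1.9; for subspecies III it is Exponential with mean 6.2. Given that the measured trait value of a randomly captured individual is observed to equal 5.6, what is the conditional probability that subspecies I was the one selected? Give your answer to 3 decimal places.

Likelihoods f(5.6 | ·): I: 0.147352; II: 0.0276198; III: 0.0653646.
Posterior ∝ prior × likelihood. Numerator for I: 0.26·0.147352 = 0.0383114.
Normalizing constant: 0.26·0.147352 + 0.39·0.0276198 + 0.35·0.0653646 = 0.0719607.
P(I | observation) = 0.0383114 / 0.0719607 = 0.532393.

0.532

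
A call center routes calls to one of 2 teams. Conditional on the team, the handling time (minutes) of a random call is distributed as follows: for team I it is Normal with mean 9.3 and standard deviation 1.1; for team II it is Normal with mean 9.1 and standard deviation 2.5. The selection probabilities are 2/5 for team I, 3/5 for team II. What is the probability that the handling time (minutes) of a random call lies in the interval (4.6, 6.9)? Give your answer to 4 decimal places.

0.0979

Conditional on each team, P(4.6 < X < 6.9): I: 0.0145518; II: 0.153499.
By total probability, P(4.6 < X < 6.9) = 0.4·0.0145518 + 0.6·0.153499 = 0.0979203.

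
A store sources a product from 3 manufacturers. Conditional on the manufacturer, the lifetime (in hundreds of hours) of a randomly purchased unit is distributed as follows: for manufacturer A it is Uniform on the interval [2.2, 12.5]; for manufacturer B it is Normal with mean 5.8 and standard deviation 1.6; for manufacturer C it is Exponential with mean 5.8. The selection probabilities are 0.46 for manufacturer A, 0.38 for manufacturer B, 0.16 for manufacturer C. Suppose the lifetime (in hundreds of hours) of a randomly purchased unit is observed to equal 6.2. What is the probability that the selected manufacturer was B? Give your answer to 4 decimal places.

0.6291

Likelihoods f(6.2 | ·): A: 0.0970874; B: 0.241668; C: 0.0592006.
Posterior ∝ prior × likelihood. Numerator for B: 0.38·0.241668 = 0.0918337.
Normalizing constant: 0.46·0.0970874 + 0.38·0.241668 + 0.16·0.0592006 = 0.145966.
P(B | observation) = 0.0918337 / 0.145966 = 0.629144.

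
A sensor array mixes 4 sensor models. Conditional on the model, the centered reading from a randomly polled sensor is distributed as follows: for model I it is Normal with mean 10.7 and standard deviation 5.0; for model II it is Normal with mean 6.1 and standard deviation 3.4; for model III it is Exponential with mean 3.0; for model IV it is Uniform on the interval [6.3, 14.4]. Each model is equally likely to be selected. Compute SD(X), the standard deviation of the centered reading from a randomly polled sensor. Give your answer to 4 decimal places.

Per component, I: μ=10.7, E[X²]=139.49; II: μ=6.1, E[X²]=48.77; III: μ=3, E[X²]=18; IV: μ=10.35, E[X²]=112.59.
E[X] = 0.25·10.7 + 0.25·6.1 + 0.25·3 + 0.25·10.35 = 7.5375.
E[X²] = 0.25·139.49 + 0.25·48.77 + 0.25·18 + 0.25·112.59 = 79.7125.
Var(X) = E[X²] − (E[X])² = 79.7125 − 56.8139 = 22.8986.
SD(X) = √22.8986 = 4.78525.

4.7852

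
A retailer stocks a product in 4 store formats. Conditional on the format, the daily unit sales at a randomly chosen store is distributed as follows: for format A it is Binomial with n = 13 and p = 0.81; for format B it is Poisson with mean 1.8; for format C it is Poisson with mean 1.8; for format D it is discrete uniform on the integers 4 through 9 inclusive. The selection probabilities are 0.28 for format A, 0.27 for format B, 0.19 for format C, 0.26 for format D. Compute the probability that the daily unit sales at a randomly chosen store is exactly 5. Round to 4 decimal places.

Conditional on each format, P(X = 5): A: 0.000762136; B: 0.0260286; C: 0.0260286; D: 0.166667.
By total probability, P(X = 5) = 0.28·0.000762136 + 0.27·0.0260286 + 0.19·0.0260286 + 0.26·0.166667 = 0.0555199.

0.0555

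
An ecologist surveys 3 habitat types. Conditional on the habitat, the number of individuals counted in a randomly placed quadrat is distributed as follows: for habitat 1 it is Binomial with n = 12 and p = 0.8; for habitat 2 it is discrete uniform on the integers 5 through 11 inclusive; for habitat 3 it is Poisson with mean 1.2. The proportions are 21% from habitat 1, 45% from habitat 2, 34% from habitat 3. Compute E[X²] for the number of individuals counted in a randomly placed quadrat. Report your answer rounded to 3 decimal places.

For each component E[X²] = Var + (mean)², giving 1: 94.08; 2: 68; 3: 2.64.
Overall E[X²] = 0.21·94.08 + 0.45·68 + 0.34·2.64 = 51.2544.

51.254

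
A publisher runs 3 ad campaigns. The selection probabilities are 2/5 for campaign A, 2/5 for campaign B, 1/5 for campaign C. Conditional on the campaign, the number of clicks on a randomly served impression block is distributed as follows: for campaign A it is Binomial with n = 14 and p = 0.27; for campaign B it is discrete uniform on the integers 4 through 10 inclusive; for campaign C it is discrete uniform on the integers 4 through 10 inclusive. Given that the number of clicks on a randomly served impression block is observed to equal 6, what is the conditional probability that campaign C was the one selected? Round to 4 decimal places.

0.2318

Likelihoods P(X=6 | ·): A: 0.0938255; B: 0.142857; C: 0.142857.
Posterior ∝ prior × likelihood. Numerator for C: 0.2·0.142857 = 0.0285714.
Normalizing constant: 0.4·0.0938255 + 0.4·0.142857 + 0.2·0.142857 = 0.123244.
P(C | observation) = 0.0285714 / 0.123244 = 0.231827.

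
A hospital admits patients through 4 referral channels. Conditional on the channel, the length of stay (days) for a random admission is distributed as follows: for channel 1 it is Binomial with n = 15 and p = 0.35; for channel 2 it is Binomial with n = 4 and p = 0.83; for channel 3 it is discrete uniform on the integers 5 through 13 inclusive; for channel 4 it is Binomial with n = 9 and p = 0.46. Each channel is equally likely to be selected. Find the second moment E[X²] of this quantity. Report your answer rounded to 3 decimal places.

37.401

For each component E[X²] = Var + (mean)², giving 1: 30.975; 2: 11.5868; 3: 87.6667; 4: 19.3752.
Overall E[X²] = 0.25·30.975 + 0.25·11.5868 + 0.25·87.6667 + 0.25·19.3752 = 37.4009.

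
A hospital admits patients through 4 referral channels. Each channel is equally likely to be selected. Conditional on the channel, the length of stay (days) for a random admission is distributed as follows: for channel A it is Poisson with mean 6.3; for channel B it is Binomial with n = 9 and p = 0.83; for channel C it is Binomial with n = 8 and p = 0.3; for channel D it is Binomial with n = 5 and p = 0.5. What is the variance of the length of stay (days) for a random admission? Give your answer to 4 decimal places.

7.7146

Per component, A: μ=6.3, E[X²]=45.99; B: μ=7.47, E[X²]=57.0708; C: μ=2.4, E[X²]=7.44; D: μ=2.5, E[X²]=7.5.
E[X] = 0.25·6.3 + 0.25·7.47 + 0.25·2.4 + 0.25·2.5 = 4.6675.
E[X²] = 0.25·45.99 + 0.25·57.0708 + 0.25·7.44 + 0.25·7.5 = 29.5002.
Var(X) = E[X²] − (E[X])² = 29.5002 − 21.7856 = 7.71464.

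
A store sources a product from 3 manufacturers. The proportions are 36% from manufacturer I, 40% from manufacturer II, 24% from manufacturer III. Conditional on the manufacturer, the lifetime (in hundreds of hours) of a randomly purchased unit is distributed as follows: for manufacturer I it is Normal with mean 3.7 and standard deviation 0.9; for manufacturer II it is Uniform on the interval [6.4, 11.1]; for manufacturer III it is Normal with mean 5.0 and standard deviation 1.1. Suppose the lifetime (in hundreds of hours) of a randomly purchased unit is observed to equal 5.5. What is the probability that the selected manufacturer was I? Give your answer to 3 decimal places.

0.216

Likelihoods f(5.5 | ·): I: 0.05999; II: 0; III: 0.327079.
Posterior ∝ prior × likelihood. Numerator for I: 0.36·0.05999 = 0.0215964.
Normalizing constant: 0.36·0.05999 + 0.4·0 + 0.24·0.327079 = 0.100095.
P(I | observation) = 0.0215964 / 0.100095 = 0.215758.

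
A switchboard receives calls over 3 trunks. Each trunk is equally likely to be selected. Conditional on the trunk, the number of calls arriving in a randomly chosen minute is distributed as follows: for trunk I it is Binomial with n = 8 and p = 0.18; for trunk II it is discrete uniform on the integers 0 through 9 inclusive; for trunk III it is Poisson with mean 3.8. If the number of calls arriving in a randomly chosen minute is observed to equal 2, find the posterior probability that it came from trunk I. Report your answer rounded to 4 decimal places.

Likelihoods P(X=2 | ·): I: 0.275795; II: 0.1; III: 0.161517.
Posterior ∝ prior × likelihood. Numerator for I: 0.333333·0.275795 = 0.0919316.
Normalizing constant: 0.333333·0.275795 + 0.333333·0.1 + 0.333333·0.161517 = 0.179104.
P(I | observation) = 0.0919316 / 0.179104 = 0.513286.

0.5133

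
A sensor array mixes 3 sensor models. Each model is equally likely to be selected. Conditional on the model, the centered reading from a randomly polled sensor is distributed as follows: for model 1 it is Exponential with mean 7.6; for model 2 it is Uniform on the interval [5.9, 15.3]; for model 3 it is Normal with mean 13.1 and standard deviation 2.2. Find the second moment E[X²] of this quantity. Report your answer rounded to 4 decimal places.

For each component E[X²] = Var + (mean)², giving 1: 115.52; 2: 119.723; 3: 176.45.
Overall E[X²] = 0.333333·115.52 + 0.333333·119.723 + 0.333333·176.45 = 137.231.

137.2311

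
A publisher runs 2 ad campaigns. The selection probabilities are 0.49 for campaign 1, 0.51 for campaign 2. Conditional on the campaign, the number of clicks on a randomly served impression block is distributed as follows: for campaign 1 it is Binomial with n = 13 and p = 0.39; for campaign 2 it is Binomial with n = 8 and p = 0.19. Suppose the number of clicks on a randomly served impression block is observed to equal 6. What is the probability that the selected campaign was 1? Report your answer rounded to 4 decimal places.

Likelihoods P(X=6 | ·): 1: 0.189764; 2: 0.00086427.
Posterior ∝ prior × likelihood. Numerator for 1: 0.49·0.189764 = 0.0929843.
Normalizing constant: 0.49·0.189764 + 0.51·0.00086427 = 0.0934251.
P(1 | observation) = 0.0929843 / 0.0934251 = 0.995282.

0.9953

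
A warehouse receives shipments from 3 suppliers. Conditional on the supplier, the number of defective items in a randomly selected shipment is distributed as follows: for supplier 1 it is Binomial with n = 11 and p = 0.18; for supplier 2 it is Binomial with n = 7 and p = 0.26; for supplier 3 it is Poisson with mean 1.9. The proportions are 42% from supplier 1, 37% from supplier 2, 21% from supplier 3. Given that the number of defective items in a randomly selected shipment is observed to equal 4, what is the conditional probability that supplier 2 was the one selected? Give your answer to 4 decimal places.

0.3102

Likelihoods P(X=4 | ·): 1: 0.0863577; 2: 0.0648122; 3: 0.0812164.
Posterior ∝ prior × likelihood. Numerator for 2: 0.37·0.0648122 = 0.0239805.
Normalizing constant: 0.42·0.0863577 + 0.37·0.0648122 + 0.21·0.0812164 = 0.0773062.
P(2 | observation) = 0.0239805 / 0.0773062 = 0.310202.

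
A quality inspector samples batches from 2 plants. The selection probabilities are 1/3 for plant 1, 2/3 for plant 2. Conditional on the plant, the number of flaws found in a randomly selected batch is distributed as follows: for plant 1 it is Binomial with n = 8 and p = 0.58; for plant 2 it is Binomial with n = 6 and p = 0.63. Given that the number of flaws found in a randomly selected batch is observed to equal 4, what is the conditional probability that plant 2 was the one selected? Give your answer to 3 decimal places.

0.724

Likelihoods P(X=4 | ·): 1: 0.246494; 2: 0.323487.
Posterior ∝ prior × likelihood. Numerator for 2: 0.666667·0.323487 = 0.215658.
Normalizing constant: 0.333333·0.246494 + 0.666667·0.323487 = 0.297823.
P(2 | observation) = 0.215658 / 0.297823 = 0.724115.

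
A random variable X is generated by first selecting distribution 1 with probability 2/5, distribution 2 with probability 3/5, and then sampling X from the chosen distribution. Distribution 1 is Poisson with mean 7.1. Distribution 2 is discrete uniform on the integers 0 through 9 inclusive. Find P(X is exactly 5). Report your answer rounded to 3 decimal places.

Conditional on each component, P(X = 5): 1: 0.124057; 2: 0.1.
By total probability, P(X = 5) = 0.4·0.124057 + 0.6·0.1 = 0.109623.

0.110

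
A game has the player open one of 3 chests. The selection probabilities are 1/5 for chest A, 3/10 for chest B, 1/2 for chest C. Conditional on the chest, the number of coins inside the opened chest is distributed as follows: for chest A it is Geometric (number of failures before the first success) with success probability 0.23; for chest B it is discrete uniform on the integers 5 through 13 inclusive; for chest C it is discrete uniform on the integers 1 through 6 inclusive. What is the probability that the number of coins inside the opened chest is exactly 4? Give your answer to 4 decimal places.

Conditional on each chest, P(X = 4): A: 0.080852; B: 0; C: 0.166667.
By total probability, P(X = 4) = 0.2·0.080852 + 0.3·0 + 0.5·0.166667 = 0.0995037.

0.0995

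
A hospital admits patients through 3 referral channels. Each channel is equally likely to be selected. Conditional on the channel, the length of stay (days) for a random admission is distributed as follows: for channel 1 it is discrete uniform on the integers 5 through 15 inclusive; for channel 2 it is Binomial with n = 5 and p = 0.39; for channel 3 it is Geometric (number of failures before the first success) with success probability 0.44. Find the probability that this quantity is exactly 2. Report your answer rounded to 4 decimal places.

Conditional on each channel, P(X = 2): 1: 0; 2: 0.345238; 3: 0.137984.
By total probability, P(X = 2) = 0.333333·0 + 0.333333·0.345238 + 0.333333·0.137984 = 0.161074.

0.1611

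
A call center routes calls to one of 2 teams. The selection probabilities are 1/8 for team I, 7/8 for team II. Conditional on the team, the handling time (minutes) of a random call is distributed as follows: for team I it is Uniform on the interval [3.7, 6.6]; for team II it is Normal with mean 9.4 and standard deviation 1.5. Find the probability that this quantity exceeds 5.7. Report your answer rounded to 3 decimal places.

Conditional on each team, P(X > 5.7): I: 0.310345; II: 0.993181.
By total probability, P(X > 5.7) = 0.125·0.310345 + 0.875·0.993181 = 0.907827.

0.908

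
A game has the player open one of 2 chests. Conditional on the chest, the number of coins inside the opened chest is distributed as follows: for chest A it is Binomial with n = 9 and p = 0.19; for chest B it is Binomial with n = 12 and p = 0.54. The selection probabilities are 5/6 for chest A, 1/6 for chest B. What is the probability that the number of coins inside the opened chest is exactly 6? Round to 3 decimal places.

Conditional on each chest, P(X = 6): A: 0.00210018; B: 0.217061.
By total probability, P(X = 6) = 0.833333·0.00210018 + 0.166667·0.217061 = 0.037927.

0.038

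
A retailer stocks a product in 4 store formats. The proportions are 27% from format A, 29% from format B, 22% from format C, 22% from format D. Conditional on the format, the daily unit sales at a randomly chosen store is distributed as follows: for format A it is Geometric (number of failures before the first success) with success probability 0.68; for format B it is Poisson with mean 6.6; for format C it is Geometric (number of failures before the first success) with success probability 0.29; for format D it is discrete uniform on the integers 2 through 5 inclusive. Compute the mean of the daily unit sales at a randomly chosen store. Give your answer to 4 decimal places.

Component means — A: 0.470588; B: 6.6; C: 2.44828; D: 3.5.
E[X] = 0.27·0.470588 + 0.29·6.6 + 0.22·2.44828 + 0.22·3.5 = 3.34968.

3.3497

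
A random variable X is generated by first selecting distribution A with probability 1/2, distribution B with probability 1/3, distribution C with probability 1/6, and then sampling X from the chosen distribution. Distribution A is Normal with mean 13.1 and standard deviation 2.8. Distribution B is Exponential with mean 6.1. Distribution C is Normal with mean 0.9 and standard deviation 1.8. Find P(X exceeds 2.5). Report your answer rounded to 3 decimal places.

Conditional on each component, P(X > 2.5): A: 0.999923; B: 0.663759; C: 0.187031.
By total probability, P(X > 2.5) = 0.5·0.999923 + 0.333333·0.663759 + 0.166667·0.187031 = 0.752387.

0.752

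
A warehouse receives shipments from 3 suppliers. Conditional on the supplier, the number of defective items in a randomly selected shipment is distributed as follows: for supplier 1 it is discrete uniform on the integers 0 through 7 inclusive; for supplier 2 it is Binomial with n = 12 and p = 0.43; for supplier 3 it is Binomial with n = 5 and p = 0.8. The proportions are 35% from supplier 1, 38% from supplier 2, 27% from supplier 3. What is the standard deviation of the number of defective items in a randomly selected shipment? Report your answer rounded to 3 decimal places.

1.923

Per component, 1: μ=3.5, E[X²]=17.5; 2: μ=5.16, E[X²]=29.5668; 3: μ=4, E[X²]=16.8.
E[X] = 0.35·3.5 + 0.38·5.16 + 0.27·4 = 4.2658.
E[X²] = 0.35·17.5 + 0.38·29.5668 + 0.27·16.8 = 21.8964.
Var(X) = E[X²] − (E[X])² = 21.8964 − 18.197 = 3.69933.
SD(X) = √3.69933 = 1.92337.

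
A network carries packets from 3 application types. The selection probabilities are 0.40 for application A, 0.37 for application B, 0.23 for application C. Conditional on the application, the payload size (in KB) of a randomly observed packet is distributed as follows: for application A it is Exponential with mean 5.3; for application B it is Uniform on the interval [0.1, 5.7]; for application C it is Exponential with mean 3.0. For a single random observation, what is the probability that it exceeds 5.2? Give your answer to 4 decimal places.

0.2236

Conditional on each application, P(X > 5.2): A: 0.374886; B: 0.0892857; C: 0.176694.
By total probability, P(X > 5.2) = 0.4·0.374886 + 0.37·0.0892857 + 0.23·0.176694 = 0.22363.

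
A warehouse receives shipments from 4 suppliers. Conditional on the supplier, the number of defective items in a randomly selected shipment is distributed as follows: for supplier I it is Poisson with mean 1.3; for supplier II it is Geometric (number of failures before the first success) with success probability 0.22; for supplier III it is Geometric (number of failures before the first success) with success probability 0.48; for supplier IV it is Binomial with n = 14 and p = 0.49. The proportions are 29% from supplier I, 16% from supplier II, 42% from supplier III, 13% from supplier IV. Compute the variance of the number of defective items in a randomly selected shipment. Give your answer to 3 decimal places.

8.221

Per component, I: μ=1.3, E[X²]=2.99; II: μ=3.54545, E[X²]=28.686; III: μ=1.08333, E[X²]=3.43056; IV: μ=6.86, E[X²]=50.5582.
E[X] = 0.29·1.3 + 0.16·3.54545 + 0.42·1.08333 + 0.13·6.86 = 2.29107.
E[X²] = 0.29·2.99 + 0.16·28.686 + 0.42·3.43056 + 0.13·50.5582 = 13.4703.
Var(X) = E[X²] − (E[X])² = 13.4703 − 5.24901 = 8.22124.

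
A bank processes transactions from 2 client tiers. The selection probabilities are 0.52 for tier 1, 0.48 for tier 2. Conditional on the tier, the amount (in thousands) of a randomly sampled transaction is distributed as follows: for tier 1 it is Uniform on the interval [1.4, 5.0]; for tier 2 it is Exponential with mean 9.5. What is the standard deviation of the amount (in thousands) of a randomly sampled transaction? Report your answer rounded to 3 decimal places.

Per component, 1: μ=3.2, E[X²]=11.32; 2: μ=9.5, E[X²]=180.5.
E[X] = 0.52·3.2 + 0.48·9.5 = 6.224.
E[X²] = 0.52·11.32 + 0.48·180.5 = 92.5264.
Var(X) = E[X²] − (E[X])² = 92.5264 − 38.7382 = 53.7882.
SD(X) = √53.7882 = 7.33405.

7.334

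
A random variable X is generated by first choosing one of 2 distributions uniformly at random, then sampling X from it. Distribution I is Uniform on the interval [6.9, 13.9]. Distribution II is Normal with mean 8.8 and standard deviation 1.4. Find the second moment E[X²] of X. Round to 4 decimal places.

For each component E[X²] = Var + (mean)², giving I: 112.243; II: 79.4.
Overall E[X²] = 0.5·112.243 + 0.5·79.4 = 95.8217.

95.8217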